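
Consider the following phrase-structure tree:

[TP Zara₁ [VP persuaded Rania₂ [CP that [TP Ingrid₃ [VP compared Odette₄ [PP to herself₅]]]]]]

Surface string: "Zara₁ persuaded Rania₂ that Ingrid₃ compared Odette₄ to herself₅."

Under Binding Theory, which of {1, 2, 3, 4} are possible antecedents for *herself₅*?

{3, 4}

*herself* is an anaphor, so Principle A applies: it must be bound in its binding domain.
Binding domain of *herself₅*: the embedded TP, whose subject is Ingrid₃.
*Zara₁* c-commands the anaphor but is outside its binding domain → cannot satisfy Principle A.
*Rania₂* c-commands the anaphor but is outside its binding domain → cannot satisfy Principle A.
*Ingrid₃* c-commands the anaphor within its binding domain → licit binder.
*Odette₄* c-commands the anaphor within its binding domain → licit binder.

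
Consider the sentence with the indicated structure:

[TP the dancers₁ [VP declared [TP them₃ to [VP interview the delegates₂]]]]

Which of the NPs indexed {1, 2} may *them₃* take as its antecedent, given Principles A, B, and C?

*them* is a pronoun, so Principle B applies: it must be free in its binding domain.
Binding domain of *them₃*: the matrix TP, whose subject is the dancers₁.
*the dancers₁* c-commands the pronoun within its binding domain → coindexation would violate Principle B.
*the delegates₂*: the pronoun c-commands this R-expression → coindexation would violate Principle C on *the delegates₂*.

none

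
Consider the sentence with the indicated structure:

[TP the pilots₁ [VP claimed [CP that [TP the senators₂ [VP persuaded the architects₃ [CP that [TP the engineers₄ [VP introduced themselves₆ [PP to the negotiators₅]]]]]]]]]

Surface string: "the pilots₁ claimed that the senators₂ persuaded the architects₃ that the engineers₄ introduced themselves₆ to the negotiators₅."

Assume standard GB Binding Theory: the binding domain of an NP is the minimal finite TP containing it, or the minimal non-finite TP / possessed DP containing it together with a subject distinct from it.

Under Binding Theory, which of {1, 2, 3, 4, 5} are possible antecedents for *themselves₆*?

{4}

*themselves* is an anaphor, so Principle A applies: it must be bound in its binding domain.
Binding domain of *themselves₆*: the embedded TP, whose subject is the engineers₄.
*the pilots₁* c-commands the anaphor but is outside its binding domain → cannot satisfy Principle A.
*the senators₂* c-commands the anaphor but is outside its binding domain → cannot satisfy Principle A.
*the architects₃* c-commands the anaphor but is outside its binding domain → cannot satisfy Principle A.
*the engineers₄* c-commands the anaphor within its binding domain → licit binder.
*the negotiators₅* does not c-command the anaphor → cannot bind it.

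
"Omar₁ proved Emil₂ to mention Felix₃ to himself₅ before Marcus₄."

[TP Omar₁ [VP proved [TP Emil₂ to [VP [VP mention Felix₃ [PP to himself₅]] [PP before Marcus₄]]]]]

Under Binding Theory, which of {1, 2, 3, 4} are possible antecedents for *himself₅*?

{2, 3}

*himself* is an anaphor, so Principle A applies: it must be bound in its binding domain.
Binding domain of *himself₅*: the embedded TP, whose subject is Emil₂.
*Omar₁* c-commands the anaphor but is outside its binding domain → cannot satisfy Principle A.
*Emil₂* c-commands the anaphor within its binding domain → licit binder.
*Felix₃* c-commands the anaphor within its binding domain → licit binder.
*Marcus₄* does not c-command the anaphor → cannot bind it.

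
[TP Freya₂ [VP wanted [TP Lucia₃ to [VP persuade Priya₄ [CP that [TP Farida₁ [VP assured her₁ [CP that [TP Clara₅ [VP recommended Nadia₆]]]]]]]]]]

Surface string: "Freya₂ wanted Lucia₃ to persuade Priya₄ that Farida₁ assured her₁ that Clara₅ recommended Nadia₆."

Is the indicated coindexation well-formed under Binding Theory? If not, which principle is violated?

Principle B

The two coindexed NPs are *Farida₁* and *her₁*.
*her₁* is a pronoun. Its binding domain is the embedded TP, whose subject is Farida₁.
*Farida₁* c-commands it within that domain and carries the same index.
The pronoun is locally bound → Principle B violation.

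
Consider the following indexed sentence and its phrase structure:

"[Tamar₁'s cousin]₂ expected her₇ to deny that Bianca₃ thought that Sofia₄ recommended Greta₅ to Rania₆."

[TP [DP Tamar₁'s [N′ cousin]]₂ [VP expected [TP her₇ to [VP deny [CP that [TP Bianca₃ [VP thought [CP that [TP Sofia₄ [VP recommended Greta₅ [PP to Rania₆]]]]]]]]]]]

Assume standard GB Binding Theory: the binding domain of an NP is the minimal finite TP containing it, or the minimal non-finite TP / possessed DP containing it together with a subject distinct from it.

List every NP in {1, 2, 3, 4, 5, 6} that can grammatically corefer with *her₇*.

*her* is a pronoun, so Principle B applies: it must be free in its binding domain.
Binding domain of *her₇*: the matrix TP, whose subject is [Tamar₁'s cousin]₂.
*Tamar₁* and the pronoun do not c-command one another → neither Principle B nor Principle C is at stake; coindexation permitted.
*[Tamar₁'s cousin]₂* c-commands the pronoun within its binding domain → coindexation would violate Principle B.
*Bianca₃*: the pronoun c-commands this R-expression → coindexation would violate Principle C on *Bianca₃*.
*Sofia₄*: the pronoun c-commands this R-expression → coindexation would violate Principle C on *Sofia₄*.
*Greta₅*: the pronoun c-commands this R-expression → coindexation would violate Principle C on *Greta₅*.
*Rania₆*: the pronoun c-commands this R-expression → coindexation would violate Principle C on *Rania₆*.

{1}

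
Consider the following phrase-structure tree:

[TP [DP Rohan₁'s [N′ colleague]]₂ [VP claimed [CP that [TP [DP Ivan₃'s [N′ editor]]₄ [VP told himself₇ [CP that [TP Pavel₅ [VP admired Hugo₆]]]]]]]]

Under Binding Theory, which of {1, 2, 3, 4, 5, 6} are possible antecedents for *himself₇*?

*himself* is an anaphor, so Principle A applies: it must be bound in its binding domain.
Binding domain of *himself₇*: the embedded TP, whose subject is [Ivan₃'s editor]₄.
*Rohan₁* does not c-command the anaphor → cannot bind it.
*[Rohan₁'s colleague]₂* c-commands the anaphor but is outside its binding domain → cannot satisfy Principle A.
*Ivan₃* does not c-command the anaphor → cannot bind it.
*[Ivan₃'s editor]₄* c-commands the anaphor within its binding domain → licit binder.
*Pavel₅* does not c-command the anaphor → cannot bind it.
*Hugo₆* does not c-command the anaphor → cannot bind it.

{4}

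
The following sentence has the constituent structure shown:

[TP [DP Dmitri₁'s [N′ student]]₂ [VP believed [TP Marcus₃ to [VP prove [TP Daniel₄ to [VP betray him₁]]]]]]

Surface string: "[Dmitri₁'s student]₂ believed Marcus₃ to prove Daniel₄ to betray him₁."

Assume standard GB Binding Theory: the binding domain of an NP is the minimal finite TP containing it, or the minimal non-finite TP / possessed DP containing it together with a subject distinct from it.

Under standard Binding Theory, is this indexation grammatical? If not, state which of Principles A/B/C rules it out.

The two coindexed NPs are *Dmitri₁* and *him₁*.
*him₁* is a pronoun; its binding domain is the embedded TP, whose subject is Daniel₄. Within that domain it is c-commanded only by *Daniel₄*, which carries a different index — the pronoun is free locally, so Principle B holds.
*Dmitri₁* is an R-expression; *him₁* does not c-command it, and no other NP shares its index, so Principle C is satisfied.
All principles are respected.

grammatical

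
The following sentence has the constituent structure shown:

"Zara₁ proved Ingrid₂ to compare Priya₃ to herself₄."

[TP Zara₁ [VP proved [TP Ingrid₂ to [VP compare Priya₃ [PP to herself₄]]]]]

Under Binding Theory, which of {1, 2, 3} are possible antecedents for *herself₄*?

{2, 3}

*herself* is an anaphor, so Principle A applies: it must be bound in its binding domain.
Binding domain of *herself₄*: the embedded TP, whose subject is Ingrid₂.
*Zara₁* c-commands the anaphor but is outside its binding domain → cannot satisfy Principle A.
*Ingrid₂* c-commands the anaphor within its binding domain → licit binder.
*Priya₃* c-commands the anaphor within its binding domain → licit binder.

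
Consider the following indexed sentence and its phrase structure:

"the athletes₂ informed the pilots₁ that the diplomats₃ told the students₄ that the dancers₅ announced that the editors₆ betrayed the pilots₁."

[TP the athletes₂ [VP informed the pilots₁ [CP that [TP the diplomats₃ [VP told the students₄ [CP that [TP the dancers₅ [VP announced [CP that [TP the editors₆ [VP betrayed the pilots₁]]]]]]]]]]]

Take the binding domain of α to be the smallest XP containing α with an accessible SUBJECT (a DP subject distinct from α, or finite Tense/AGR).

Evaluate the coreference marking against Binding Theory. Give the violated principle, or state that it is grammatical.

Principle C

The two coindexed NPs are *the pilots₁* (the higher occurrence) and *the pilots₁* (the lower occurrence).
*the pilots₁* (the lower occurrence) is an R-expression. Principle C requires it to be free everywhere.
*the pilots₁* (the higher occurrence) c-commands it and carries the same index.
The R-expression is bound → Principle C violation.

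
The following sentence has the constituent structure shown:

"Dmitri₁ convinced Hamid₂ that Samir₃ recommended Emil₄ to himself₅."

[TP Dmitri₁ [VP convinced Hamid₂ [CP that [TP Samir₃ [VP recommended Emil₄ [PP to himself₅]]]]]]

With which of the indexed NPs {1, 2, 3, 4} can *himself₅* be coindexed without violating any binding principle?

*himself* is an anaphor, so Principle A applies: it must be bound in its binding domain.
Binding domain of *himself₅*: the embedded TP, whose subject is Samir₃.
*Dmitri₁* c-commands the anaphor but is outside its binding domain → cannot satisfy Principle A.
*Hamid₂* c-commands the anaphor but is outside its binding domain → cannot satisfy Principle A.
*Samir₃* c-commands the anaphor within its binding domain → licit binder.
*Emil₄* c-commands the anaphor within its binding domain → licit binder.

{3, 4}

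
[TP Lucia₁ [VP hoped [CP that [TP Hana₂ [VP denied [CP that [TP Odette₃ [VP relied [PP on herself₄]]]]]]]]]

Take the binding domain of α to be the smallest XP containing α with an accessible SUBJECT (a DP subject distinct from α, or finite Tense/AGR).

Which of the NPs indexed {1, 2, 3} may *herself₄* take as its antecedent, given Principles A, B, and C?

{3}

*herself* is an anaphor, so Principle A applies: it must be bound in its binding domain.
Binding domain of *herself₄*: the embedded TP, whose subject is Odette₃.
*Lucia₁* c-commands the anaphor but is outside its binding domain → cannot satisfy Principle A.
*Hana₂* c-commands the anaphor but is outside its binding domain → cannot satisfy Principle A.
*Odette₃* c-commands the anaphor within its binding domain → licit binder.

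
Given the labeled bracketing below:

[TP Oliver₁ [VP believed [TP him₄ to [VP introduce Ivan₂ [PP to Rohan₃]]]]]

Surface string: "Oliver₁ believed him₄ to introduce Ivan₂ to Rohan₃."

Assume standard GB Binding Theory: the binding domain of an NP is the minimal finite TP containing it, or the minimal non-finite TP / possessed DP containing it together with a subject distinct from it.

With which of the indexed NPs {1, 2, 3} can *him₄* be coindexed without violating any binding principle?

*him* is a pronoun, so Principle B applies: it must be free in its binding domain.
Binding domain of *him₄*: the matrix TP, whose subject is Oliver₁.
*Oliver₁* c-commands the pronoun within its binding domain → coindexation would violate Principle B.
*Ivan₂*: the pronoun c-commands this R-expression → coindexation would violate Principle C on *Ivan₂*.
*Rohan₃*: the pronoun c-commands this R-expression → coindexation would violate Principle C on *Rohan₃*.

none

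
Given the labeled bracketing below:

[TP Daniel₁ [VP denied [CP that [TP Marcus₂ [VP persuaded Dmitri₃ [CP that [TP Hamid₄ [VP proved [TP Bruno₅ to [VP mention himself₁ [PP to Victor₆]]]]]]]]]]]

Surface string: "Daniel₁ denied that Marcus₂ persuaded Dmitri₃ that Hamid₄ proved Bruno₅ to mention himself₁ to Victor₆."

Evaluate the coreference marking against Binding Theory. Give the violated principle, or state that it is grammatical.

Principle A

The two coindexed NPs are *Daniel₁* and *himself₁*.
*himself₁* is an anaphor. Principle A requires it to be bound within its binding domain — the embedded TP, whose subject is Bruno₅.
Within that domain it is c-commanded by *Bruno₅*, which does not share its index.
*Daniel₁* does c-command the anaphor, but from outside its binding domain.
The anaphor is unbound in its domain → Principle A violation.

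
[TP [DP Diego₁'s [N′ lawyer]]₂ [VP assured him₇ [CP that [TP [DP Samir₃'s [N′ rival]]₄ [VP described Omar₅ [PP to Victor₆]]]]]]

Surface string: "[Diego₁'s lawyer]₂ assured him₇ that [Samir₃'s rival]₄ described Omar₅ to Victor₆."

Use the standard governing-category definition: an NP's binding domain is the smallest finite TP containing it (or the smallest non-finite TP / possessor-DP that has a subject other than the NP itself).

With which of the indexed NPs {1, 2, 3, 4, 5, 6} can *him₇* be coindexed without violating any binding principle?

{1}

*him* is a pronoun, so Principle B applies: it must be free in its binding domain.
Binding domain of *him₇*: the matrix TP, whose subject is [Diego₁'s lawyer]₂.
*Diego₁* and the pronoun do not c-command one another → neither Principle B nor Principle C is at stake; coindexation permitted.
*[Diego₁'s lawyer]₂* c-commands the pronoun within its binding domain → coindexation would violate Principle B.
*Samir₃*: the pronoun c-commands this R-expression → coindexation would violate Principle C on *Samir₃*.
*[Samir₃'s rival]₄*: the pronoun c-commands this R-expression → coindexation would violate Principle C on *[Samir₃'s rival]₄*.
*Omar₅*: the pronoun c-commands this R-expression → coindexation would violate Principle C on *Omar₅*.
*Victor₆*: the pronoun c-commands this R-expression → coindexation would violate Principle C on *Victor₆*.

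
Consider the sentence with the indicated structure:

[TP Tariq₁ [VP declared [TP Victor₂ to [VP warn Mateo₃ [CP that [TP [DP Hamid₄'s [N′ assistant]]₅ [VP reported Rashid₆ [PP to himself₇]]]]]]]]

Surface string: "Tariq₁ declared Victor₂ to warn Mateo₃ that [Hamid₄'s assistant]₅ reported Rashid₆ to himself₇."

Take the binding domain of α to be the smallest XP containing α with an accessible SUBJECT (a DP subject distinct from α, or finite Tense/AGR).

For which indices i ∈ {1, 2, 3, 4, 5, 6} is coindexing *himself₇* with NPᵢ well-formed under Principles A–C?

*himself* is an anaphor, so Principle A applies: it must be bound in its binding domain.
Binding domain of *himself₇*: the embedded TP, whose subject is [Hamid₄'s assistant]₅.
*Tariq₁* c-commands the anaphor but is outside its binding domain → cannot satisfy Principle A.
*Victor₂* c-commands the anaphor but is outside its binding domain → cannot satisfy Principle A.
*Mateo₃* c-commands the anaphor but is outside its binding domain → cannot satisfy Principle A.
*Hamid₄* does not c-command the anaphor → cannot bind it.
*[Hamid₄'s assistant]₅* c-commands the anaphor within its binding domain → licit binder.
*Rashid₆* c-commands the anaphor within its binding domain → licit binder.

{5, 6}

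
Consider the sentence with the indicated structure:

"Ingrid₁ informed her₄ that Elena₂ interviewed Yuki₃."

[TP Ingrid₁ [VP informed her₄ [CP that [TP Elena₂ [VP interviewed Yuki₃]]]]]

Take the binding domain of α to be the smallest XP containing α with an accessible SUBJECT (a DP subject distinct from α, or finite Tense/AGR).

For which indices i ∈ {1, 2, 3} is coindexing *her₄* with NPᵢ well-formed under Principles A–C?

*her* is a pronoun, so Principle B applies: it must be free in its binding domain.
Binding domain of *her₄*: the matrix TP, whose subject is Ingrid₁.
*Ingrid₁* c-commands the pronoun within its binding domain → coindexation would violate Principle B.
*Elena₂*: the pronoun c-commands this R-expression → coindexation would violate Principle C on *Elena₂*.
*Yuki₃*: the pronoun c-commands this R-expression → coindexation would violate Principle C on *Yuki₃*.

none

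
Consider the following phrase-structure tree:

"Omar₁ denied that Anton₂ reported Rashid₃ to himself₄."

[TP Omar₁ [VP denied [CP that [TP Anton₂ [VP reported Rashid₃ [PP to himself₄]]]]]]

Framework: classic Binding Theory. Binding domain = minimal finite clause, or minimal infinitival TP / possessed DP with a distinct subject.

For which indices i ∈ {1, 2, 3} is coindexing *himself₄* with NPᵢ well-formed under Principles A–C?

*himself* is an anaphor, so Principle A applies: it must be bound in its binding domain.
Binding domain of *himself₄*: the embedded TP, whose subject is Anton₂.
*Omar₁* c-commands the anaphor but is outside its binding domain → cannot satisfy Principle A.
*Anton₂* c-commands the anaphor within its binding domain → licit binder.
*Rashid₃* c-commands the anaphor within its binding domain → licit binder.

{2, 3}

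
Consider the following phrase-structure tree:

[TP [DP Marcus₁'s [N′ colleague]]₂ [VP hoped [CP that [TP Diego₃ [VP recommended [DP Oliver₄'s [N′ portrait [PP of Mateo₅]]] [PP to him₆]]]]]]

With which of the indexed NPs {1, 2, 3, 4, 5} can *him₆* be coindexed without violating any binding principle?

{1, 2, 4, 5}

*him* is a pronoun, so Principle B applies: it must be free in its binding domain.
Binding domain of *him₆*: the embedded TP, whose subject is Diego₃.
*Marcus₁* and the pronoun do not c-command one another → neither Principle B nor Principle C is at stake; coindexation permitted.
*[Marcus₁'s colleague]₂* c-commands the pronoun but from outside its binding domain, and is not c-commanded by it → coindexation permitted.
*Diego₃* c-commands the pronoun within its binding domain → coindexation would violate Principle B.
*Oliver₄* and the pronoun do not c-command one another → neither Principle B nor Principle C is at stake; coindexation permitted.
*Mateo₅* and the pronoun do not c-command one another → neither Principle B nor Principle C is at stake; coindexation permitted.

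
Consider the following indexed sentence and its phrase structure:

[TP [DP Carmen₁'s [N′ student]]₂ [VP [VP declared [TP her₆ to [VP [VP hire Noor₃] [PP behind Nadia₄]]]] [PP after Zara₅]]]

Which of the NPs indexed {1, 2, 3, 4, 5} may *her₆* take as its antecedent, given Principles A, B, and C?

*her* is a pronoun, so Principle B applies: it must be free in its binding domain.
Binding domain of *her₆*: the matrix TP, whose subject is [Carmen₁'s student]₂.
*Carmen₁* and the pronoun do not c-command one another → neither Principle B nor Principle C is at stake; coindexation permitted.
*[Carmen₁'s student]₂* c-commands the pronoun within its binding domain → coindexation would violate Principle B.
*Noor₃*: the pronoun c-commands this R-expression → coindexation would violate Principle C on *Noor₃*.
*Nadia₄*: the pronoun c-commands this R-expression → coindexation would violate Principle C on *Nadia₄*.
*Zara₅* and the pronoun do not c-command one another → neither Principle B nor Principle C is at stake; coindexation permitted.

{1, 5}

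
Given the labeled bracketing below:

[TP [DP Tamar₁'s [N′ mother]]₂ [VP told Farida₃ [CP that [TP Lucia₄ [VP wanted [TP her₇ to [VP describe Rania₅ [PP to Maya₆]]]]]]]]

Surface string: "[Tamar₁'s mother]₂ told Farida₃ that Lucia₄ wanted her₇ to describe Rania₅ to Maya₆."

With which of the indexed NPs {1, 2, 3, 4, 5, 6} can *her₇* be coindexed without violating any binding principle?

*her* is a pronoun, so Principle B applies: it must be free in its binding domain.
Binding domain of *her₇*: the embedded TP, whose subject is Lucia₄.
*Tamar₁* and the pronoun do not c-command one another → neither Principle B nor Principle C is at stake; coindexation permitted.
*[Tamar₁'s mother]₂* c-commands the pronoun but from outside its binding domain, and is not c-commanded by it → coindexation permitted.
*Farida₃* c-commands the pronoun but from outside its binding domain, and is not c-commanded by it → coindexation permitted.
*Lucia₄* c-commands the pronoun within its binding domain → coindexation would violate Principle B.
*Rania₅*: the pronoun c-commands this R-expression → coindexation would violate Principle C on *Rania₅*.
*Maya₆*: the pronoun c-commands this R-expression → coindexation would violate Principle C on *Maya₆*.

{1, 2, 3}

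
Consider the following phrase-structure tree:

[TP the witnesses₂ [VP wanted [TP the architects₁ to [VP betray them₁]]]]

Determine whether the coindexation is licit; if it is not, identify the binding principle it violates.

The two coindexed NPs are *the architects₁* and *them₁*.
*them₁* is a pronoun. Its binding domain is the embedded TP, whose subject is the architects₁.
*the architects₁* c-commands it within that domain and carries the same index.
The pronoun is locally bound → Principle B violation.

Principle B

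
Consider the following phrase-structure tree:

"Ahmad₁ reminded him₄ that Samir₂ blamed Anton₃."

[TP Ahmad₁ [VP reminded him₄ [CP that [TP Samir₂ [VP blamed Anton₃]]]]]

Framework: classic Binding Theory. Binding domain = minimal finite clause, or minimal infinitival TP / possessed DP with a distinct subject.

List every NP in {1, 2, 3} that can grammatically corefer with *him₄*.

*him* is a pronoun, so Principle B applies: it must be free in its binding domain.
Binding domain of *him₄*: the matrix TP, whose subject is Ahmad₁.
*Ahmad₁* c-commands the pronoun within its binding domain → coindexation would violate Principle B.
*Samir₂*: the pronoun c-commands this R-expression → coindexation would violate Principle C on *Samir₂*.
*Anton₃*: the pronoun c-commands this R-expression → coindexation would violate Principle C on *Anton₃*.

none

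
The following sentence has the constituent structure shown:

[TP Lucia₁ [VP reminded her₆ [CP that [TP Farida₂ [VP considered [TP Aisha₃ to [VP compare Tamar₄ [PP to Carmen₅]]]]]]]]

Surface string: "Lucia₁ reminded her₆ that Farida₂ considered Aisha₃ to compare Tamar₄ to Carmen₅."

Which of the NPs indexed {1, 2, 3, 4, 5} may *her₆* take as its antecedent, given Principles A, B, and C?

*her* is a pronoun, so Principle B applies: it must be free in its binding domain.
Binding domain of *her₆*: the matrix TP, whose subject is Lucia₁.
*Lucia₁* c-commands the pronoun within its binding domain → coindexation would violate Principle B.
*Farida₂*: the pronoun c-commands this R-expression → coindexation would violate Principle C on *Farida₂*.
*Aisha₃*: the pronoun c-commands this R-expression → coindexation would violate Principle C on *Aisha₃*.
*Tamar₄*: the pronoun c-commands this R-expression → coindexation would violate Principle C on *Tamar₄*.
*Carmen₅*: the pronoun c-commands this R-expression → coindexation would violate Principle C on *Carmen₅*.

none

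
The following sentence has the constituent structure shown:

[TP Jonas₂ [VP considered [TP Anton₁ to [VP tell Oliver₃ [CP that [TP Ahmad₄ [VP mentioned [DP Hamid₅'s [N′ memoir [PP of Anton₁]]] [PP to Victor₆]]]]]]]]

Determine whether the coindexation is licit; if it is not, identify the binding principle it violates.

The two coindexed NPs are *Anton₁* (the lower occurrence) and *Anton₁* (the higher occurrence).
*Anton₁* (the lower occurrence) is an R-expression. Principle C requires it to be free everywhere.
*Anton₁* (the higher occurrence) c-commands it and carries the same index.
The R-expression is bound → Principle C violation.

Principle C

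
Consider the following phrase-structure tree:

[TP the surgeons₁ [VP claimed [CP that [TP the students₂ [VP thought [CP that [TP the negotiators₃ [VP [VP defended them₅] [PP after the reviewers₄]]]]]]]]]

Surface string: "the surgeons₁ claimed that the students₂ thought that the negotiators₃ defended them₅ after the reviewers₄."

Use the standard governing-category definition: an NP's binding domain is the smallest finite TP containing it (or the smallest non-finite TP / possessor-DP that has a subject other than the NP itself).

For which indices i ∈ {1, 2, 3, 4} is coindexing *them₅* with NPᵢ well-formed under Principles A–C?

*them* is a pronoun, so Principle B applies: it must be free in its binding domain.
Binding domain of *them₅*: the embedded TP, whose subject is the negotiators₃.
*the surgeons₁* c-commands the pronoun but from outside its binding domain, and is not c-commanded by it → coindexation permitted.
*the students₂* c-commands the pronoun but from outside its binding domain, and is not c-commanded by it → coindexation permitted.
*the negotiators₃* c-commands the pronoun within its binding domain → coindexation would violate Principle B.
*the reviewers₄* and the pronoun do not c-command one another → neither Principle B nor Principle C is at stake; coindexation permitted.

{1, 2, 4}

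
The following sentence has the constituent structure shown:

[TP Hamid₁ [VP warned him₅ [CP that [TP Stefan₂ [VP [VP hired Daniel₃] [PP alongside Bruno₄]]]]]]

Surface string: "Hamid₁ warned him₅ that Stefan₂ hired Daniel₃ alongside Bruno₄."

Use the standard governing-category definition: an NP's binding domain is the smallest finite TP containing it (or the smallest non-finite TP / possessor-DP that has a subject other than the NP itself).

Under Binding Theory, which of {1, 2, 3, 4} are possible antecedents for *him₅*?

none

*him* is a pronoun, so Principle B applies: it must be free in its binding domain.
Binding domain of *him₅*: the matrix TP, whose subject is Hamid₁.
*Hamid₁* c-commands the pronoun within its binding domain → coindexation would violate Principle B.
*Stefan₂*: the pronoun c-commands this R-expression → coindexation would violate Principle C on *Stefan₂*.
*Daniel₃*: the pronoun c-commands this R-expression → coindexation would violate Principle C on *Daniel₃*.
*Bruno₄*: the pronoun c-commands this R-expression → coindexation would violate Principle C on *Bruno₄*.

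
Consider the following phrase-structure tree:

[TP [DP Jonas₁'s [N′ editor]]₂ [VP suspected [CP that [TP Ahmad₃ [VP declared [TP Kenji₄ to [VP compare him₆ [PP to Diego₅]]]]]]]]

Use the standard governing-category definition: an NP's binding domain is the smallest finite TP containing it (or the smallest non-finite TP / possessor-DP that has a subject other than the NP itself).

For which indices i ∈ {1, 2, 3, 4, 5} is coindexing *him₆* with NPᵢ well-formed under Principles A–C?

{1, 2, 3}

*him* is a pronoun, so Principle B applies: it must be free in its binding domain.
Binding domain of *him₆*: the embedded TP, whose subject is Kenji₄.
*Jonas₁* and the pronoun do not c-command one another → neither Principle B nor Principle C is at stake; coindexation permitted.
*[Jonas₁'s editor]₂* c-commands the pronoun but from outside its binding domain, and is not c-commanded by it → coindexation permitted.
*Ahmad₃* c-commands the pronoun but from outside its binding domain, and is not c-commanded by it → coindexation permitted.
*Kenji₄* c-commands the pronoun within its binding domain → coindexation would violate Principle B.
*Diego₅*: the pronoun c-commands this R-expression → coindexation would violate Principle C on *Diego₅*.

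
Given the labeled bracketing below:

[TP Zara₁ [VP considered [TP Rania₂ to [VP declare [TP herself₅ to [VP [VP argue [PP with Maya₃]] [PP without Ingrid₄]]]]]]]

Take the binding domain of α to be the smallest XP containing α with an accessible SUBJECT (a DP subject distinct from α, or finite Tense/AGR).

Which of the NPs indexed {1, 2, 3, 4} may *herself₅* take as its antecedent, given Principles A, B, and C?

{2}

*herself* is an anaphor, so Principle A applies: it must be bound in its binding domain.
Binding domain of *herself₅*: the embedded TP, whose subject is Rania₂.
*Zara₁* c-commands the anaphor but is outside its binding domain → cannot satisfy Principle A.
*Rania₂* c-commands the anaphor within its binding domain → licit binder.
*Maya₃* does not c-command the anaphor → cannot bind it.
*Ingrid₄* does not c-command the anaphor → cannot bind it.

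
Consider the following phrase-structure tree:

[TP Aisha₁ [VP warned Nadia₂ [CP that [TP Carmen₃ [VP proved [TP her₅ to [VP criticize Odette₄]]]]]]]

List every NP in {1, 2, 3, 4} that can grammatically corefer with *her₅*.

*her* is a pronoun, so Principle B applies: it must be free in its binding domain.
Binding domain of *her₅*: the embedded TP, whose subject is Carmen₃.
*Aisha₁* c-commands the pronoun but from outside its binding domain, and is not c-commanded by it → coindexation permitted.
*Nadia₂* c-commands the pronoun but from outside its binding domain, and is not c-commanded by it → coindexation permitted.
*Carmen₃* c-commands the pronoun within its binding domain → coindexation would violate Principle B.
*Odette₄*: the pronoun c-commands this R-expression → coindexation would violate Principle C on *Odette₄*.

{1, 2}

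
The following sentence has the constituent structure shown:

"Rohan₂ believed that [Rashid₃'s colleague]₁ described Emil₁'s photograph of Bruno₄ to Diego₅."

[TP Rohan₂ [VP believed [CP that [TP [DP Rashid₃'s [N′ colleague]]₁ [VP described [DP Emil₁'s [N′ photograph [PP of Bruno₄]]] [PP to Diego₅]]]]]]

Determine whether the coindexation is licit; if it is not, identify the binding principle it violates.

The two coindexed NPs are *[Rashid₃'s colleague]₁* and *Emil₁*.
*Emil₁* is an R-expression. Principle C requires it to be free everywhere.
*[Rashid₃'s colleague]₁* c-commands it and carries the same index.
The R-expression is bound → Principle C violation.

Principle C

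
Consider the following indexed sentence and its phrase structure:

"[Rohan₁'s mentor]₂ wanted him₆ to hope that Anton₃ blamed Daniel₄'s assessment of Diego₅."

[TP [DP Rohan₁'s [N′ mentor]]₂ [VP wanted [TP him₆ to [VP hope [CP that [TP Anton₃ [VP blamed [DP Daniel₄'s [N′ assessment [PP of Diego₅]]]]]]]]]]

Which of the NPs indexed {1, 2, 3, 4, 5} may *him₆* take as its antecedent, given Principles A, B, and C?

{1}

*him* is a pronoun, so Principle B applies: it must be free in its binding domain.
Binding domain of *him₆*: the matrix TP, whose subject is [Rohan₁'s mentor]₂.
*Rohan₁* and the pronoun do not c-command one another → neither Principle B nor Principle C is at stake; coindexation permitted.
*[Rohan₁'s mentor]₂* c-commands the pronoun within its binding domain → coindexation would violate Principle B.
*Anton₃*: the pronoun c-commands this R-expression → coindexation would violate Principle C on *Anton₃*.
*Daniel₄*: the pronoun c-commands this R-expression → coindexation would violate Principle C on *Daniel₄*.
*Diego₅*: the pronoun c-commands this R-expression → coindexation would violate Principle C on *Diego₅*.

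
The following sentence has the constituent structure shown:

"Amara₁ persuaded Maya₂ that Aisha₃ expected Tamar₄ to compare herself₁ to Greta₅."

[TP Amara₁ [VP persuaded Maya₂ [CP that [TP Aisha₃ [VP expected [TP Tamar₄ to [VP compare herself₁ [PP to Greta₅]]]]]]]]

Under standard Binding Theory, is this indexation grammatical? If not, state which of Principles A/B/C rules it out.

Principle A

The two coindexed NPs are *Amara₁* and *herself₁*.
*herself₁* is an anaphor. Principle A requires it to be bound within its binding domain — the embedded TP, whose subject is Tamar₄.
Within that domain it is c-commanded by *Tamar₄*, which does not share its index.
*Amara₁* does c-command the anaphor, but from outside its binding domain.
The anaphor is unbound in its domain → Principle A violation.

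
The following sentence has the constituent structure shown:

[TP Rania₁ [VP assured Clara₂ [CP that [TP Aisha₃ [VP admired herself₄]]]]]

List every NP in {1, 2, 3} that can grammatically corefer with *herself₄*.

*herself* is an anaphor, so Principle A applies: it must be bound in its binding domain.
Binding domain of *herself₄*: the embedded TP, whose subject is Aisha₃.
*Rania₁* c-commands the anaphor but is outside its binding domain → cannot satisfy Principle A.
*Clara₂* c-commands the anaphor but is outside its binding domain → cannot satisfy Principle A.
*Aisha₃* c-commands the anaphor within its binding domain → licit binder.

{3}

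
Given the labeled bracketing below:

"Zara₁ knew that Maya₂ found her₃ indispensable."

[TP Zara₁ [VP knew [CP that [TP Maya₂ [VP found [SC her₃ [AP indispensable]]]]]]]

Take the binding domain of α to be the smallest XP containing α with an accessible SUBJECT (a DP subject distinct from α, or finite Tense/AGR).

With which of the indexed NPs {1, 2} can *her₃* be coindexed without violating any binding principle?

*her* is a pronoun, so Principle B applies: it must be free in its binding domain.
Binding domain of *her₃*: the embedded TP, whose subject is Maya₂.
*Zara₁* c-commands the pronoun but from outside its binding domain, and is not c-commanded by it → coindexation permitted.
*Maya₂* c-commands the pronoun within its binding domain → coindexation would violate Principle B.

{1}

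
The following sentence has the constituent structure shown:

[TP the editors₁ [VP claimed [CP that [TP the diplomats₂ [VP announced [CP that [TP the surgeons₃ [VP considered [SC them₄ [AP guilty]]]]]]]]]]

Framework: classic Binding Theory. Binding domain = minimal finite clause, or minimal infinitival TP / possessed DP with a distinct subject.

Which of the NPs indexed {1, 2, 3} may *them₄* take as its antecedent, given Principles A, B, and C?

*them* is a pronoun, so Principle B applies: it must be free in its binding domain.
Binding domain of *them₄*: the embedded TP, whose subject is the surgeons₃.
*the editors₁* c-commands the pronoun but from outside its binding domain, and is not c-commanded by it → coindexation permitted.
*the diplomats₂* c-commands the pronoun but from outside its binding domain, and is not c-commanded by it → coindexation permitted.
*the surgeons₃* c-commands the pronoun within its binding domain → coindexation would violate Principle B.

{1, 2}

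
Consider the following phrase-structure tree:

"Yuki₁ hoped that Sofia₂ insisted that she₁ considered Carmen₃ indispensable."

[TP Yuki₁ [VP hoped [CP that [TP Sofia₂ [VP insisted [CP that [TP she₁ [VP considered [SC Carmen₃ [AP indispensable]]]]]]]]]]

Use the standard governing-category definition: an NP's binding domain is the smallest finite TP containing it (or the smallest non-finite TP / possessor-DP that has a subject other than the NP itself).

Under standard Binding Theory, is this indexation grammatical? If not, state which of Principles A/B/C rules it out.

grammatical

The two coindexed NPs are *Yuki₁* and *she₁*.
*she₁* is a pronoun; nothing c-commands it within its binding domain (the embedded TP.), so Principle B holds trivially.
*Yuki₁* is an R-expression; *she₁* does not c-command it, and no other NP shares its index, so Principle C is satisfied.
All principles are respected.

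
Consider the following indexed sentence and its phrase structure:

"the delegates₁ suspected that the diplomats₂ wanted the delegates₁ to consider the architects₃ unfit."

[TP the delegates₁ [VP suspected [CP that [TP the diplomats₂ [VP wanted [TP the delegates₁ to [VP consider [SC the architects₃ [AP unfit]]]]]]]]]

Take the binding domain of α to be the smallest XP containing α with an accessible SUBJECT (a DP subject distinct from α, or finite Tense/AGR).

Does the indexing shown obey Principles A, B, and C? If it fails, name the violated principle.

Principle C

The two coindexed NPs are *the delegates₁* (the higher occurrence) and *the delegates₁* (the lower occurrence).
*the delegates₁* (the lower occurrence) is an R-expression. Principle C requires it to be free everywhere.
*the delegates₁* (the higher occurrence) c-commands it and carries the same index.
The R-expression is bound → Principle C violation.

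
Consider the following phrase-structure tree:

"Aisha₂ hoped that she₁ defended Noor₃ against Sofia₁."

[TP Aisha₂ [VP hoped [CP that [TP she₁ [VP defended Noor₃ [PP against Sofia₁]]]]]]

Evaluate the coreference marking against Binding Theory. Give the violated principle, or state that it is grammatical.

Principle C

The two coindexed NPs are *she₁* and *Sofia₁*.
*Sofia₁* is an R-expression. Principle C requires it to be free everywhere.
*she₁* c-commands it and carries the same index.
The R-expression is bound → Principle C violation.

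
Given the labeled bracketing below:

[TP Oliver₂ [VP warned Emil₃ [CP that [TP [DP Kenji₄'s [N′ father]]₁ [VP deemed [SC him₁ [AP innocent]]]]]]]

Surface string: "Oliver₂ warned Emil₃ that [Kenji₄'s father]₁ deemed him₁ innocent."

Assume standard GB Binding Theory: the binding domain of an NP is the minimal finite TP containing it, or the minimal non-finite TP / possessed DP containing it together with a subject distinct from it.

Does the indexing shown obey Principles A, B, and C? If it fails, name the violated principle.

The two coindexed NPs are *[Kenji₄'s father]₁* and *him₁*.
*him₁* is a pronoun. Its binding domain is the embedded TP, whose subject is [Kenji₄'s father]₁.
*[Kenji₄'s father]₁* c-commands it within that domain and carries the same index.
The pronoun is locally bound → Principle B violation.

Principle B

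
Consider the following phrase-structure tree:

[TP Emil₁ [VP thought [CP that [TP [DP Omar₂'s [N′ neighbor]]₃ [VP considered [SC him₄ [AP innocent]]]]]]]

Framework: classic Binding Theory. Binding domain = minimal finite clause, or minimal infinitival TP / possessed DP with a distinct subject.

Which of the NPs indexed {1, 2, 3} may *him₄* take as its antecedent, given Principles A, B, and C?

*him* is a pronoun, so Principle B applies: it must be free in its binding domain.
Binding domain of *him₄*: the embedded TP, whose subject is [Omar₂'s neighbor]₃.
*Emil₁* c-commands the pronoun but from outside its binding domain, and is not c-commanded by it → coindexation permitted.
*Omar₂* and the pronoun do not c-command one another → neither Principle B nor Principle C is at stake; coindexation permitted.
*[Omar₂'s neighbor]₃* c-commands the pronoun within its binding domain → coindexation would violate Principle B.

{1, 2}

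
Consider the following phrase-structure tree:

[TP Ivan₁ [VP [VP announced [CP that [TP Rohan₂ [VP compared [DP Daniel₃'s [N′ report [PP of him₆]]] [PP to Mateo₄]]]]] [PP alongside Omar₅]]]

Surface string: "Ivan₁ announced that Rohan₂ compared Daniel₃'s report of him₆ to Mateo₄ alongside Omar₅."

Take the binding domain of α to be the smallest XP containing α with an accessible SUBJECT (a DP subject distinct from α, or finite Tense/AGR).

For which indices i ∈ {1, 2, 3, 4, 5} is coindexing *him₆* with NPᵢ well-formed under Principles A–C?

*him* is a pronoun, so Principle B applies: it must be free in its binding domain.
Binding domain of *him₆*: the possessed DP, whose subject is Daniel₃.
*Ivan₁* c-commands the pronoun but from outside its binding domain, and is not c-commanded by it → coindexation permitted.
*Rohan₂* c-commands the pronoun but from outside its binding domain, and is not c-commanded by it → coindexation permitted.
*Daniel₃* c-commands the pronoun within its binding domain → coindexation would violate Principle B.
*Mateo₄* and the pronoun do not c-command one another → neither Principle B nor Principle C is at stake; coindexation permitted.
*Omar₅* and the pronoun do not c-command one another → neither Principle B nor Principle C is at stake; coindexation permitted.

{1, 2, 4, 5}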